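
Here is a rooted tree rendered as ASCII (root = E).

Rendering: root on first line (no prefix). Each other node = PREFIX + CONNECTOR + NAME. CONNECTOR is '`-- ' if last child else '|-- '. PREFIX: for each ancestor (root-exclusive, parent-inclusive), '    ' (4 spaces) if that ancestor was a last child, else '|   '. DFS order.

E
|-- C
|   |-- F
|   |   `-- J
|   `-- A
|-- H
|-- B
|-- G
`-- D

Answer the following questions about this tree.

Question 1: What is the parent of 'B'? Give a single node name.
Scan adjacency: B appears as child of E

Answer: E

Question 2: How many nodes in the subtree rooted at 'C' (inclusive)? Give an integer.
Subtree rooted at C contains: A, C, F, J
Count = 4

Answer: 4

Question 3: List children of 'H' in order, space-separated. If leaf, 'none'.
Node H's children (from adjacency): (leaf)

Answer: none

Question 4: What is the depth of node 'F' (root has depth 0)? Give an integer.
Answer: 2

Derivation:
Path from root to F: E -> C -> F
Depth = number of edges = 2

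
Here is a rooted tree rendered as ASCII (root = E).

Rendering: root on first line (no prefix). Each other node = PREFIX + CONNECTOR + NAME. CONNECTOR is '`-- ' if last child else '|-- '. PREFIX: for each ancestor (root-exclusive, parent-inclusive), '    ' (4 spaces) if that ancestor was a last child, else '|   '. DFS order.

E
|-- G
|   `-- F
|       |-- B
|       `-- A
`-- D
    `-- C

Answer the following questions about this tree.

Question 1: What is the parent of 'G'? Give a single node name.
Scan adjacency: G appears as child of E

Answer: E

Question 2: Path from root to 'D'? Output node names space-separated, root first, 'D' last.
Walk down from root: E -> D

Answer: E D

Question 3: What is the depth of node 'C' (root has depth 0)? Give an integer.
Path from root to C: E -> D -> C
Depth = number of edges = 2

Answer: 2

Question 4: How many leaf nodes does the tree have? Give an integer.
Answer: 3

Derivation:
Leaves (nodes with no children): A, B, C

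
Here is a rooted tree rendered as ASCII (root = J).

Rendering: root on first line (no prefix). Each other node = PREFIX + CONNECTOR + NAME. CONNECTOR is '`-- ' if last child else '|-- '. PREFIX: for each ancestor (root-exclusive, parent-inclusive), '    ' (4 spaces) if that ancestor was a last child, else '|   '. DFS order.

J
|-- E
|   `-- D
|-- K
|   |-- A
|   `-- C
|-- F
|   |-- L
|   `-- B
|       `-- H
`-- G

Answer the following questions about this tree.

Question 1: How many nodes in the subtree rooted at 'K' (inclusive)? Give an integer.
Subtree rooted at K contains: A, C, K
Count = 3

Answer: 3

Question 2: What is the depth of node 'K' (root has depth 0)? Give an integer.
Answer: 1

Derivation:
Path from root to K: J -> K
Depth = number of edges = 1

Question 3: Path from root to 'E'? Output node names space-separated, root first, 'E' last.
Answer: J E

Derivation:
Walk down from root: J -> E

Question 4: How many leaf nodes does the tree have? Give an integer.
Answer: 6

Derivation:
Leaves (nodes with no children): A, C, D, G, H, L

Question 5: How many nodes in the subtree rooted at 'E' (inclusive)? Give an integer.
Subtree rooted at E contains: D, E
Count = 2

Answer: 2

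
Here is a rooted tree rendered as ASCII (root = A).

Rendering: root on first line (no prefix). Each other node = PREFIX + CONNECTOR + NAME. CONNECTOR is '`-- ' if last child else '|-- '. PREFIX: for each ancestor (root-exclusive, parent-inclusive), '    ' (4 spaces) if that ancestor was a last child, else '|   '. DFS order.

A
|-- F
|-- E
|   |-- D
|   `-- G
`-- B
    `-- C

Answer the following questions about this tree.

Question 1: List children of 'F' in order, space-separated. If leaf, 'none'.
Node F's children (from adjacency): (leaf)

Answer: none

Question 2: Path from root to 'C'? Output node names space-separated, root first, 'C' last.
Walk down from root: A -> B -> C

Answer: A B C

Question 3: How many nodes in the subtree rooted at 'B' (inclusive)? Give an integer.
Answer: 2

Derivation:
Subtree rooted at B contains: B, C
Count = 2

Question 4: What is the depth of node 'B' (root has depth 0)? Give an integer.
Path from root to B: A -> B
Depth = number of edges = 1

Answer: 1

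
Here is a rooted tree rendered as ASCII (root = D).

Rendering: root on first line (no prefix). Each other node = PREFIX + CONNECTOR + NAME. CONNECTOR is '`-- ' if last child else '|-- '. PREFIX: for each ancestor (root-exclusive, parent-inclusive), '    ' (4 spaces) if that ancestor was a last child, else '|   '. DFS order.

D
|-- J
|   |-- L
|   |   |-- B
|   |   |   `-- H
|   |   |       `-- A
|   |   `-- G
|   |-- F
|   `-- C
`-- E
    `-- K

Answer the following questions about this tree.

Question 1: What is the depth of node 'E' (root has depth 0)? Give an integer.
Answer: 1

Derivation:
Path from root to E: D -> E
Depth = number of edges = 1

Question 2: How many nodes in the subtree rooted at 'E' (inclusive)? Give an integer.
Subtree rooted at E contains: E, K
Count = 2

Answer: 2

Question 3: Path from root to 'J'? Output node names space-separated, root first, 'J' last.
Walk down from root: D -> J

Answer: D J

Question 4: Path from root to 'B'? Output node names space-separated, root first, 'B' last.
Walk down from root: D -> J -> L -> B

Answer: D J L B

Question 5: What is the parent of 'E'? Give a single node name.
Answer: D

Derivation:
Scan adjacency: E appears as child of D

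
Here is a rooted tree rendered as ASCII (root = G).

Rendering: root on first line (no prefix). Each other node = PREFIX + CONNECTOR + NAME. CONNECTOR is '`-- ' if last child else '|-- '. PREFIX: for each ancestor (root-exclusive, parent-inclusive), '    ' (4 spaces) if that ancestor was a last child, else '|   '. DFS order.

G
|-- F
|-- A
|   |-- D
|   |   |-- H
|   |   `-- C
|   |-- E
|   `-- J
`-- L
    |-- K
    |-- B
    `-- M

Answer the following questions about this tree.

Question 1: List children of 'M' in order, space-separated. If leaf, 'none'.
Answer: none

Derivation:
Node M's children (from adjacency): (leaf)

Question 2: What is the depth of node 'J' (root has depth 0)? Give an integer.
Answer: 2

Derivation:
Path from root to J: G -> A -> J
Depth = number of edges = 2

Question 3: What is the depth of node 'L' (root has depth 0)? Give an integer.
Path from root to L: G -> L
Depth = number of edges = 1

Answer: 1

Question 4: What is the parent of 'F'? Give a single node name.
Answer: G

Derivation:
Scan adjacency: F appears as child of G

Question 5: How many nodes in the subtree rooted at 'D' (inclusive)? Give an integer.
Subtree rooted at D contains: C, D, H
Count = 3

Answer: 3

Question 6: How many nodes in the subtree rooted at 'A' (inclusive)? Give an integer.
Answer: 6

Derivation:
Subtree rooted at A contains: A, C, D, E, H, J
Count = 6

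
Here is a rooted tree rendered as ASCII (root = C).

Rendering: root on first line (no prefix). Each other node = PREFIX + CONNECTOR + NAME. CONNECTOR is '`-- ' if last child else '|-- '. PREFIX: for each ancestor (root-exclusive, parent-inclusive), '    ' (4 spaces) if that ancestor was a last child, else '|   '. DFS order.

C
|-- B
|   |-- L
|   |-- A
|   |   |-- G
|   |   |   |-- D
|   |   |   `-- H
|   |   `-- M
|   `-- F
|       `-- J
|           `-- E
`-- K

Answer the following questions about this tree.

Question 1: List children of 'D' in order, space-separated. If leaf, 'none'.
Answer: none

Derivation:
Node D's children (from adjacency): (leaf)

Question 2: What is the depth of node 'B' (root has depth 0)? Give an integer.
Path from root to B: C -> B
Depth = number of edges = 1

Answer: 1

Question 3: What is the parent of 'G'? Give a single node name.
Answer: A

Derivation:
Scan adjacency: G appears as child of A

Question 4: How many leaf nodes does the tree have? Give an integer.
Answer: 6

Derivation:
Leaves (nodes with no children): D, E, H, K, L, M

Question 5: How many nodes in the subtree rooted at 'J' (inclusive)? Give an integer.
Answer: 2

Derivation:
Subtree rooted at J contains: E, J
Count = 2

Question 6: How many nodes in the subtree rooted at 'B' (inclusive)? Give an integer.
Answer: 10

Derivation:
Subtree rooted at B contains: A, B, D, E, F, G, H, J, L, M
Count = 10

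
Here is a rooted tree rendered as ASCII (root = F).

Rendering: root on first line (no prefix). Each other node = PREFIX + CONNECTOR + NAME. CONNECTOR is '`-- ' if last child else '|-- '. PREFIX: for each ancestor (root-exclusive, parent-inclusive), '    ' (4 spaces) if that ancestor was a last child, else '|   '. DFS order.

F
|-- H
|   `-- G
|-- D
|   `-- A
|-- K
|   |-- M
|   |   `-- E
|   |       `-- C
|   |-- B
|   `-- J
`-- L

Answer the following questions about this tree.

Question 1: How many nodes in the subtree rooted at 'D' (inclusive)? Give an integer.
Subtree rooted at D contains: A, D
Count = 2

Answer: 2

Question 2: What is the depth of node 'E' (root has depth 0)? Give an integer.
Path from root to E: F -> K -> M -> E
Depth = number of edges = 3

Answer: 3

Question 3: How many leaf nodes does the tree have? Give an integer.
Leaves (nodes with no children): A, B, C, G, J, L

Answer: 6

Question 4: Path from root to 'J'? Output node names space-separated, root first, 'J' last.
Answer: F K J

Derivation:
Walk down from root: F -> K -> J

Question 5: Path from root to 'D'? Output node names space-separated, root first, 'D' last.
Walk down from root: F -> D

Answer: F D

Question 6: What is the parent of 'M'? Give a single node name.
Scan adjacency: M appears as child of K

Answer: K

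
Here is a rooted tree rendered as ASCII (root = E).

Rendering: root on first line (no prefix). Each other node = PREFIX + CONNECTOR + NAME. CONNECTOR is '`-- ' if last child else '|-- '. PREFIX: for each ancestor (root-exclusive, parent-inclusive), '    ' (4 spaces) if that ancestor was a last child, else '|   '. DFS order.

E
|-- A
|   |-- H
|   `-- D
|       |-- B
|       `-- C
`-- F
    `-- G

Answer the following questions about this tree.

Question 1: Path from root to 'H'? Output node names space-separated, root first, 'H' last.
Walk down from root: E -> A -> H

Answer: E A H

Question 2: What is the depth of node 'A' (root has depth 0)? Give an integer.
Answer: 1

Derivation:
Path from root to A: E -> A
Depth = number of edges = 1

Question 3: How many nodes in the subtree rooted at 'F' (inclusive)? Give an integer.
Subtree rooted at F contains: F, G
Count = 2

Answer: 2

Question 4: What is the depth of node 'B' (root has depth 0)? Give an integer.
Path from root to B: E -> A -> D -> B
Depth = number of edges = 3

Answer: 3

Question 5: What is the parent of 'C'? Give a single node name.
Scan adjacency: C appears as child of D

Answer: D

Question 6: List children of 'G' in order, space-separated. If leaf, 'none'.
Answer: none

Derivation:
Node G's children (from adjacency): (leaf)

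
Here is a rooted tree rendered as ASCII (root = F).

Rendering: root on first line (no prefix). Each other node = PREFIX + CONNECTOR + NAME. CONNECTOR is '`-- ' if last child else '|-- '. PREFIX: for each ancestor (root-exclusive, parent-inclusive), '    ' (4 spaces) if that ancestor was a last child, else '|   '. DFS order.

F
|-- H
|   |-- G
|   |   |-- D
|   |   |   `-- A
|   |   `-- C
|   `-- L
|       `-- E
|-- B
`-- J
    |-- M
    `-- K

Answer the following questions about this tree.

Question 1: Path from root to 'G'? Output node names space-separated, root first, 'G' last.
Walk down from root: F -> H -> G

Answer: F H G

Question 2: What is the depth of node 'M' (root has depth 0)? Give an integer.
Answer: 2

Derivation:
Path from root to M: F -> J -> M
Depth = number of edges = 2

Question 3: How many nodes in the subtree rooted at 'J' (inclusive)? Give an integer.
Answer: 3

Derivation:
Subtree rooted at J contains: J, K, M
Count = 3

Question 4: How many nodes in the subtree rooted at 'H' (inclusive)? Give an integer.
Answer: 7

Derivation:
Subtree rooted at H contains: A, C, D, E, G, H, L
Count = 7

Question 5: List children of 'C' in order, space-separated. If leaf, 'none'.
Node C's children (from adjacency): (leaf)

Answer: none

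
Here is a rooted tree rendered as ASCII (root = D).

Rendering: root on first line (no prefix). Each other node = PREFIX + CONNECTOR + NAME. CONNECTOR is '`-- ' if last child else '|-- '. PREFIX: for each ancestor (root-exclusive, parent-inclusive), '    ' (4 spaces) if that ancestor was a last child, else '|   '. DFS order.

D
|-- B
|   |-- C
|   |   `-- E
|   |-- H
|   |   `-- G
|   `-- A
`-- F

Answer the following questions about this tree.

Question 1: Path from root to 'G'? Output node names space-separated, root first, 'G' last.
Answer: D B H G

Derivation:
Walk down from root: D -> B -> H -> G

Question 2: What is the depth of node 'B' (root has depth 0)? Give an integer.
Answer: 1

Derivation:
Path from root to B: D -> B
Depth = number of edges = 1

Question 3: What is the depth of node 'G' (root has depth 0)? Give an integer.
Path from root to G: D -> B -> H -> G
Depth = number of edges = 3

Answer: 3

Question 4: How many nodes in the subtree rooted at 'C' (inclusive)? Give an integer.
Answer: 2

Derivation:
Subtree rooted at C contains: C, E
Count = 2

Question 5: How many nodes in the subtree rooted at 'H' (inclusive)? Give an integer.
Subtree rooted at H contains: G, H
Count = 2

Answer: 2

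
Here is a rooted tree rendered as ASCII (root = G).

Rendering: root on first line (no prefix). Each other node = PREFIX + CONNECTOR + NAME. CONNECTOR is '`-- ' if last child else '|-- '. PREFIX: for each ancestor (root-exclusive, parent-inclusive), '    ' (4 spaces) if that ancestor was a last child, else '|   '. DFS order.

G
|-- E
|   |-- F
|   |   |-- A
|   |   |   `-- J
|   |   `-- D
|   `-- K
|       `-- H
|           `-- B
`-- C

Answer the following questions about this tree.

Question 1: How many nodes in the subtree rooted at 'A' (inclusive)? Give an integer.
Answer: 2

Derivation:
Subtree rooted at A contains: A, J
Count = 2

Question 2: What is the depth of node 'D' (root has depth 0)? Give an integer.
Path from root to D: G -> E -> F -> D
Depth = number of edges = 3

Answer: 3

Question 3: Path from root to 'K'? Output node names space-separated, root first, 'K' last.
Answer: G E K

Derivation:
Walk down from root: G -> E -> K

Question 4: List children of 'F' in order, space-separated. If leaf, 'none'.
Answer: A D

Derivation:
Node F's children (from adjacency): A, D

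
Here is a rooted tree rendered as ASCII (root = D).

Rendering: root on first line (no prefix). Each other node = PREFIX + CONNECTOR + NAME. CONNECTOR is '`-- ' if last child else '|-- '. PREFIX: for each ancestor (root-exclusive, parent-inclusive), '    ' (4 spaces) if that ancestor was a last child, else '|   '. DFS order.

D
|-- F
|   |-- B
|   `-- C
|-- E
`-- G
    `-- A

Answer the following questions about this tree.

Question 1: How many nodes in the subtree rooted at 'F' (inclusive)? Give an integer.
Subtree rooted at F contains: B, C, F
Count = 3

Answer: 3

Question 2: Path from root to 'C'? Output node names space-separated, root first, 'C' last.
Answer: D F C

Derivation:
Walk down from root: D -> F -> C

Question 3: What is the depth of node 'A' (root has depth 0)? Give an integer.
Path from root to A: D -> G -> A
Depth = number of edges = 2

Answer: 2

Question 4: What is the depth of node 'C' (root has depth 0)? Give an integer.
Path from root to C: D -> F -> C
Depth = number of edges = 2

Answer: 2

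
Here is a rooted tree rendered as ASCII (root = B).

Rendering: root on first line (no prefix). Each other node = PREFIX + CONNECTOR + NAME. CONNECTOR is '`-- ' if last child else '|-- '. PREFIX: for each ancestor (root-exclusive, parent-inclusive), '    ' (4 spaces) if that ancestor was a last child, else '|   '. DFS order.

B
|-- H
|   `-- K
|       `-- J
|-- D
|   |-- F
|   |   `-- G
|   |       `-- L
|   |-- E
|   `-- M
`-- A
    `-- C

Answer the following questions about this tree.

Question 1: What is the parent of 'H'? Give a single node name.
Answer: B

Derivation:
Scan adjacency: H appears as child of B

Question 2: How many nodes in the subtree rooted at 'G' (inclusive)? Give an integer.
Answer: 2

Derivation:
Subtree rooted at G contains: G, L
Count = 2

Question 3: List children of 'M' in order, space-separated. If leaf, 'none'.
Node M's children (from adjacency): (leaf)

Answer: none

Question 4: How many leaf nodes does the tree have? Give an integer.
Answer: 5

Derivation:
Leaves (nodes with no children): C, E, J, L, M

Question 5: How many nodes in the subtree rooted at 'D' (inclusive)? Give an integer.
Answer: 6

Derivation:
Subtree rooted at D contains: D, E, F, G, L, M
Count = 6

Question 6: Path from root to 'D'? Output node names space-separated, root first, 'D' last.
Walk down from root: B -> D

Answer: B D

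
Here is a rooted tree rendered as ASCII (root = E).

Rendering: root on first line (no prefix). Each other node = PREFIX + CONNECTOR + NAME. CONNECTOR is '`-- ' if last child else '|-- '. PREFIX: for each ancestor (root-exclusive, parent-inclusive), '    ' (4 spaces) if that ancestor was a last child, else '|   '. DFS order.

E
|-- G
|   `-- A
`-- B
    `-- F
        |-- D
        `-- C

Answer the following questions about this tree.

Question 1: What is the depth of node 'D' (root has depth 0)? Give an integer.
Answer: 3

Derivation:
Path from root to D: E -> B -> F -> D
Depth = number of edges = 3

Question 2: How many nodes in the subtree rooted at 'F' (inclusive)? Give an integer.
Answer: 3

Derivation:
Subtree rooted at F contains: C, D, F
Count = 3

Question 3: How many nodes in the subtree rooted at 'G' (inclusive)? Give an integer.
Answer: 2

Derivation:
Subtree rooted at G contains: A, G
Count = 2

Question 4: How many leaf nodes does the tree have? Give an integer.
Answer: 3

Derivation:
Leaves (nodes with no children): A, C, D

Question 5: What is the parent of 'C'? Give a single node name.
Answer: F

Derivation:
Scan adjacency: C appears as child of F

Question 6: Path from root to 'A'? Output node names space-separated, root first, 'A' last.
Answer: E G A

Derivation:
Walk down from root: E -> G -> A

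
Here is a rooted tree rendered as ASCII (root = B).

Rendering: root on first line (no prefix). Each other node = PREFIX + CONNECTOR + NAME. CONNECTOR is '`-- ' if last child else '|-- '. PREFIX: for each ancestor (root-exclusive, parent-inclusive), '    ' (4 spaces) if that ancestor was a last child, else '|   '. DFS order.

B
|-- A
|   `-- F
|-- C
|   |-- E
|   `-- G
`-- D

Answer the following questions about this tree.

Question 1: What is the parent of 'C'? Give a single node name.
Scan adjacency: C appears as child of B

Answer: B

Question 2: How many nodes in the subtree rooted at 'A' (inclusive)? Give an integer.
Answer: 2

Derivation:
Subtree rooted at A contains: A, F
Count = 2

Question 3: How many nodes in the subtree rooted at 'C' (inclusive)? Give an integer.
Answer: 3

Derivation:
Subtree rooted at C contains: C, E, G
Count = 3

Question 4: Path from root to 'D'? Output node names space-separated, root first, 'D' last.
Walk down from root: B -> D

Answer: B D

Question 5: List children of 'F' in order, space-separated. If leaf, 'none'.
Answer: none

Derivation:
Node F's children (from adjacency): (leaf)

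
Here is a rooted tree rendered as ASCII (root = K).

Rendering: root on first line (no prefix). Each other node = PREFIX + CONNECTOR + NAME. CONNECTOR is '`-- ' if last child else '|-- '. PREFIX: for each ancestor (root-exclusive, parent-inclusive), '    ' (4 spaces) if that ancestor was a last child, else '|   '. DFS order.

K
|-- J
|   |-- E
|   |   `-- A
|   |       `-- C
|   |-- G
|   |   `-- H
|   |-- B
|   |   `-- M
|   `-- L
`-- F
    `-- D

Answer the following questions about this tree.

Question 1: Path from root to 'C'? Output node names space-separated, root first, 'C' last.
Walk down from root: K -> J -> E -> A -> C

Answer: K J E A C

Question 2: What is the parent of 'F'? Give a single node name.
Answer: K

Derivation:
Scan adjacency: F appears as child of K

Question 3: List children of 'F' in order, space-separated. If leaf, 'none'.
Answer: D

Derivation:
Node F's children (from adjacency): D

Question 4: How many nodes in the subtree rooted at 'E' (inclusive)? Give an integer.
Answer: 3

Derivation:
Subtree rooted at E contains: A, C, E
Count = 3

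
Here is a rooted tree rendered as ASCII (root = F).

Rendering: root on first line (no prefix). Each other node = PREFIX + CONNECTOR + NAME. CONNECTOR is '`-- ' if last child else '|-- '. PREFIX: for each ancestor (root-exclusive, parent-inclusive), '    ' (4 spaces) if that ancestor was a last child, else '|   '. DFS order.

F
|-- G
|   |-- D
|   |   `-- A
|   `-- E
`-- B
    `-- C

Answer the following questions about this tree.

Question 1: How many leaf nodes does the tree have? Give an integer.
Leaves (nodes with no children): A, C, E

Answer: 3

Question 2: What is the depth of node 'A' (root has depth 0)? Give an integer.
Answer: 3

Derivation:
Path from root to A: F -> G -> D -> A
Depth = number of edges = 3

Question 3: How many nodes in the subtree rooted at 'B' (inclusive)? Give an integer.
Answer: 2

Derivation:
Subtree rooted at B contains: B, C
Count = 2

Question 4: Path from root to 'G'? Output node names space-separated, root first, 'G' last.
Answer: F G

Derivation:
Walk down from root: F -> G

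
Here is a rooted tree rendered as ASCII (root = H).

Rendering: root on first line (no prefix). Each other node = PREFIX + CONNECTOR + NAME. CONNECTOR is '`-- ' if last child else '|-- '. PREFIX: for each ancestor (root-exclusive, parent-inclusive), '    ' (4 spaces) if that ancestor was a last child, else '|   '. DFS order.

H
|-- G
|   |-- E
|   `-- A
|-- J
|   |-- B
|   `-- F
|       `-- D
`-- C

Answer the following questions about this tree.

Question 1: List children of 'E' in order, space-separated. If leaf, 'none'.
Answer: none

Derivation:
Node E's children (from adjacency): (leaf)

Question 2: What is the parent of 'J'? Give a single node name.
Scan adjacency: J appears as child of H

Answer: H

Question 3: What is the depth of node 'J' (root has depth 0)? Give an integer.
Answer: 1

Derivation:
Path from root to J: H -> J
Depth = number of edges = 1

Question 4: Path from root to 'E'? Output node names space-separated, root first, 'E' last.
Answer: H G E

Derivation:
Walk down from root: H -> G -> E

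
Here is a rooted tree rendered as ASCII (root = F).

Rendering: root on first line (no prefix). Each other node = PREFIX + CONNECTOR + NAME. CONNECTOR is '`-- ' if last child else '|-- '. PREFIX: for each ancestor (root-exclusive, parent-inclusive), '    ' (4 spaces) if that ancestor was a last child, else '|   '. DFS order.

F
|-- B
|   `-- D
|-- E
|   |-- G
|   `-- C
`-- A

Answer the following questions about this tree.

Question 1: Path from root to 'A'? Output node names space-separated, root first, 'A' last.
Answer: F A

Derivation:
Walk down from root: F -> A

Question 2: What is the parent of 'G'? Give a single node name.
Scan adjacency: G appears as child of E

Answer: E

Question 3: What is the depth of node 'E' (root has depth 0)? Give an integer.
Answer: 1

Derivation:
Path from root to E: F -> E
Depth = number of edges = 1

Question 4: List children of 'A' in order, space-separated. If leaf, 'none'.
Answer: none

Derivation:
Node A's children (from adjacency): (leaf)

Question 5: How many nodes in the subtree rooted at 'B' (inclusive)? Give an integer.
Subtree rooted at B contains: B, D
Count = 2

Answer: 2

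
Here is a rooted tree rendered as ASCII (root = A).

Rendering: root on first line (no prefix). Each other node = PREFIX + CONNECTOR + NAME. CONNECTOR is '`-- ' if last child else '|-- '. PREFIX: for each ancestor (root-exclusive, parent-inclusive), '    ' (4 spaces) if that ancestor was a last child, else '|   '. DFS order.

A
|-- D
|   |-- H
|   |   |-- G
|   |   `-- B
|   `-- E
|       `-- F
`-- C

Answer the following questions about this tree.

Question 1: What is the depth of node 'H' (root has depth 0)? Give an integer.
Answer: 2

Derivation:
Path from root to H: A -> D -> H
Depth = number of edges = 2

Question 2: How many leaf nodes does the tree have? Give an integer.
Leaves (nodes with no children): B, C, F, G

Answer: 4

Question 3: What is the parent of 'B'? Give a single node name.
Answer: H

Derivation:
Scan adjacency: B appears as child of H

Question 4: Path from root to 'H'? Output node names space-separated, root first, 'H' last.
Answer: A D H

Derivation:
Walk down from root: A -> D -> H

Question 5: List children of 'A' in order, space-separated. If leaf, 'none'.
Answer: D C

Derivation:
Node A's children (from adjacency): D, C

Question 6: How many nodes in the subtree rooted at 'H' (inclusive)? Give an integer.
Subtree rooted at H contains: B, G, H
Count = 3

Answer: 3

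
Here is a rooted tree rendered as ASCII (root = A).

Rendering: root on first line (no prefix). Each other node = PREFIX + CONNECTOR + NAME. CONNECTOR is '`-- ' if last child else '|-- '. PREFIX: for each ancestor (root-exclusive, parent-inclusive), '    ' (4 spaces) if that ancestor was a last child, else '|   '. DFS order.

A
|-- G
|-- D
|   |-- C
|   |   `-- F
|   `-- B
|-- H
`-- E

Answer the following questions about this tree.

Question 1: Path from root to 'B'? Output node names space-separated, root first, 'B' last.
Walk down from root: A -> D -> B

Answer: A D B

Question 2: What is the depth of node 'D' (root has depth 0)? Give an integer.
Path from root to D: A -> D
Depth = number of edges = 1

Answer: 1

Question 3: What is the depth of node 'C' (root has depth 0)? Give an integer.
Answer: 2

Derivation:
Path from root to C: A -> D -> C
Depth = number of edges = 2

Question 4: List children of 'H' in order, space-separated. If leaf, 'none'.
Node H's children (from adjacency): (leaf)

Answer: none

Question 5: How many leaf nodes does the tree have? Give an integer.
Leaves (nodes with no children): B, E, F, G, H

Answer: 5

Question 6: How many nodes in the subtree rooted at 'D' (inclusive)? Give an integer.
Subtree rooted at D contains: B, C, D, F
Count = 4

Answer: 4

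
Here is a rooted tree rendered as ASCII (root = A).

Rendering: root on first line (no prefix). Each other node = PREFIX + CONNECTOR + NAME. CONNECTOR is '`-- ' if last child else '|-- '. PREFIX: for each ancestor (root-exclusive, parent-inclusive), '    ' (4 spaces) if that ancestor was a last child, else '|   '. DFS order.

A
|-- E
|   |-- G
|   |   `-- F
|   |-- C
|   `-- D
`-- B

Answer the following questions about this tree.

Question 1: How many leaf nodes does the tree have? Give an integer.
Leaves (nodes with no children): B, C, D, F

Answer: 4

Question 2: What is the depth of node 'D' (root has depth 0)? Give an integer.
Answer: 2

Derivation:
Path from root to D: A -> E -> D
Depth = number of edges = 2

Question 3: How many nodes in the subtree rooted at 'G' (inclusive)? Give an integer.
Answer: 2

Derivation:
Subtree rooted at G contains: F, G
Count = 2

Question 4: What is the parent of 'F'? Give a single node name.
Scan adjacency: F appears as child of G

Answer: G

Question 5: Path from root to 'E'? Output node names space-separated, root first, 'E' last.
Answer: A E

Derivation:
Walk down from root: A -> E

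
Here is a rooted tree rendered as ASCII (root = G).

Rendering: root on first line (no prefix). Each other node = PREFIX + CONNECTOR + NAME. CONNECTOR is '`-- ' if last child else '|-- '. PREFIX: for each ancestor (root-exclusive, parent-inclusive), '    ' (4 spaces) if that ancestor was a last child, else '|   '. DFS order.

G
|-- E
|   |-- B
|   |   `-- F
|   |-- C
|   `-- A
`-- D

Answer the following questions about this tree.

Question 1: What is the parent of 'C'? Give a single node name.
Answer: E

Derivation:
Scan adjacency: C appears as child of E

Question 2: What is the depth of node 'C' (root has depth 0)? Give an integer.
Path from root to C: G -> E -> C
Depth = number of edges = 2

Answer: 2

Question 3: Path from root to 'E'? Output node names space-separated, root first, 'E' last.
Walk down from root: G -> E

Answer: G E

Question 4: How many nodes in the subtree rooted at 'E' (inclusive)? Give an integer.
Answer: 5

Derivation:
Subtree rooted at E contains: A, B, C, E, F
Count = 5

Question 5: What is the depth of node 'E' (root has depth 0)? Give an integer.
Path from root to E: G -> E
Depth = number of edges = 1

Answer: 1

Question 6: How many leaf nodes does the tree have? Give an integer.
Leaves (nodes with no children): A, C, D, F

Answer: 4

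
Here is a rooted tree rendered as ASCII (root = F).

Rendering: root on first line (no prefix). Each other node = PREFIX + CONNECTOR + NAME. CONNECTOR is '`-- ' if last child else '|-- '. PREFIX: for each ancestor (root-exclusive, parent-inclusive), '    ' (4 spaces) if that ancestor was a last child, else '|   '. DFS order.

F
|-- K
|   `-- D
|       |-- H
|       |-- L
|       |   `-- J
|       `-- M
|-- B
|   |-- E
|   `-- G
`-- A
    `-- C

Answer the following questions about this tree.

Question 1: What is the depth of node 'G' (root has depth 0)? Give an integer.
Path from root to G: F -> B -> G
Depth = number of edges = 2

Answer: 2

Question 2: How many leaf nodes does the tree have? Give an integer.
Answer: 6

Derivation:
Leaves (nodes with no children): C, E, G, H, J, M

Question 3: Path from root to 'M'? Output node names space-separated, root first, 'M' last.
Answer: F K D M

Derivation:
Walk down from root: F -> K -> D -> M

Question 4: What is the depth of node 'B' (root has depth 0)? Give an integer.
Path from root to B: F -> B
Depth = number of edges = 1

Answer: 1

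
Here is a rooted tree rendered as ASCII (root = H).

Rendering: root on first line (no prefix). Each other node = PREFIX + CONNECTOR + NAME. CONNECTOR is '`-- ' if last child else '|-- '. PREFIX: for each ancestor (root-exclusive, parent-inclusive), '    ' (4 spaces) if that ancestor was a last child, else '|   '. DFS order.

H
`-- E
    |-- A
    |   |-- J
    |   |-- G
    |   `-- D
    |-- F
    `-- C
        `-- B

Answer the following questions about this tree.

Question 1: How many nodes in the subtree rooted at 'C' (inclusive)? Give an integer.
Answer: 2

Derivation:
Subtree rooted at C contains: B, C
Count = 2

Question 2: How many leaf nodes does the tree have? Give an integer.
Answer: 5

Derivation:
Leaves (nodes with no children): B, D, F, G, J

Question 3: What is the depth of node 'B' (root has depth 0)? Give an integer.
Path from root to B: H -> E -> C -> B
Depth = number of edges = 3

Answer: 3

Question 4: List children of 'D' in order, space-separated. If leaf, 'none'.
Answer: none

Derivation:
Node D's children (from adjacency): (leaf)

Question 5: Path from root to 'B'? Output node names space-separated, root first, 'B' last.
Answer: H E C B

Derivation:
Walk down from root: H -> E -> C -> B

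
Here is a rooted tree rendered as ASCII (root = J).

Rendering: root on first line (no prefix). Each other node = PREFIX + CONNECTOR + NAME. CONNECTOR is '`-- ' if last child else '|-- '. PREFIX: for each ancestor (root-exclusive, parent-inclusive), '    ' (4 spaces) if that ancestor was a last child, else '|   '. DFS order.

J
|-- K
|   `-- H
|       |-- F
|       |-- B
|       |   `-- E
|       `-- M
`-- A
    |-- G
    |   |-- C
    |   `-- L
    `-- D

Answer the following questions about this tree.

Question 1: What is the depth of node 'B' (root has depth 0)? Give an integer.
Path from root to B: J -> K -> H -> B
Depth = number of edges = 3

Answer: 3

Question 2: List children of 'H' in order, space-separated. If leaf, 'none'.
Answer: F B M

Derivation:
Node H's children (from adjacency): F, B, M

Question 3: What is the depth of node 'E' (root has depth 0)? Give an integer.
Path from root to E: J -> K -> H -> B -> E
Depth = number of edges = 4

Answer: 4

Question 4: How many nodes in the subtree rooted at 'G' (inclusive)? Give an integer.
Answer: 3

Derivation:
Subtree rooted at G contains: C, G, L
Count = 3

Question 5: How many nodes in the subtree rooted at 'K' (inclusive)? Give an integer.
Subtree rooted at K contains: B, E, F, H, K, M
Count = 6

Answer: 6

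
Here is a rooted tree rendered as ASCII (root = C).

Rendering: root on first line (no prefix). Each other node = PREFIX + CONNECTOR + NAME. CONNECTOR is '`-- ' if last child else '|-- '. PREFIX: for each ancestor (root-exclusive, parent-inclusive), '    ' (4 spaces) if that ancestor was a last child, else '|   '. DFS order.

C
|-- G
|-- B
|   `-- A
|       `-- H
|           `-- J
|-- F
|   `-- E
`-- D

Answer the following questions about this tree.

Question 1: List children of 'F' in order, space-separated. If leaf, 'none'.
Answer: E

Derivation:
Node F's children (from adjacency): E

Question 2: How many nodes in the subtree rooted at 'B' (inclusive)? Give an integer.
Answer: 4

Derivation:
Subtree rooted at B contains: A, B, H, J
Count = 4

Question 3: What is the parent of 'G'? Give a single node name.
Answer: C

Derivation:
Scan adjacency: G appears as child of C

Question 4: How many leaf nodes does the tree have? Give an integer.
Leaves (nodes with no children): D, E, G, J

Answer: 4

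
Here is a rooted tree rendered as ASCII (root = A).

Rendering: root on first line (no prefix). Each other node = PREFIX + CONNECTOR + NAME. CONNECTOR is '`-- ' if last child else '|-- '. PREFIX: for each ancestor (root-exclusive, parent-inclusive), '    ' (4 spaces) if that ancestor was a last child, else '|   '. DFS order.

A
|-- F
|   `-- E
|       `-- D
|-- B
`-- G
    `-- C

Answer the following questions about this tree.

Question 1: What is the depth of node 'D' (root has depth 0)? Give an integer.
Answer: 3

Derivation:
Path from root to D: A -> F -> E -> D
Depth = number of edges = 3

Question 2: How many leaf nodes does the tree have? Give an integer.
Leaves (nodes with no children): B, C, D

Answer: 3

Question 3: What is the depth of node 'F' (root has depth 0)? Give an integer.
Path from root to F: A -> F
Depth = number of edges = 1

Answer: 1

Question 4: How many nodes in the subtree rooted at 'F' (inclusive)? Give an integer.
Answer: 3

Derivation:
Subtree rooted at F contains: D, E, F
Count = 3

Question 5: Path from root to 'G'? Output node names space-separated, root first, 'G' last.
Walk down from root: A -> G

Answer: A G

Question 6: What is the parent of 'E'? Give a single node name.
Answer: F

Derivation:
Scan adjacency: E appears as child of F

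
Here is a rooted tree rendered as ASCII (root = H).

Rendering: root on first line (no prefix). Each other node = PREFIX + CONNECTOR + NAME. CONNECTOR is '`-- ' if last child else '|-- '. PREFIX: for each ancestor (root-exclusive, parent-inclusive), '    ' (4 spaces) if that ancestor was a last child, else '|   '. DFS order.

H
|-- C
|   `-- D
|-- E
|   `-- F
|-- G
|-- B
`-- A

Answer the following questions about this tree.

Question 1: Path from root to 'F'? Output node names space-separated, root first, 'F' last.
Walk down from root: H -> E -> F

Answer: H E F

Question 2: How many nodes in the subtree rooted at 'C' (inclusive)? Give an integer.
Answer: 2

Derivation:
Subtree rooted at C contains: C, D
Count = 2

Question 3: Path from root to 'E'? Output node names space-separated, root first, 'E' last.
Answer: H E

Derivation:
Walk down from root: H -> E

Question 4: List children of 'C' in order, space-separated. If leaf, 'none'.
Answer: D

Derivation:
Node C's children (from adjacency): D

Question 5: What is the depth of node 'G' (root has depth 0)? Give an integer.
Path from root to G: H -> G
Depth = number of edges = 1

Answer: 1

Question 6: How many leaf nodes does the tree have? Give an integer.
Leaves (nodes with no children): A, B, D, F, G

Answer: 5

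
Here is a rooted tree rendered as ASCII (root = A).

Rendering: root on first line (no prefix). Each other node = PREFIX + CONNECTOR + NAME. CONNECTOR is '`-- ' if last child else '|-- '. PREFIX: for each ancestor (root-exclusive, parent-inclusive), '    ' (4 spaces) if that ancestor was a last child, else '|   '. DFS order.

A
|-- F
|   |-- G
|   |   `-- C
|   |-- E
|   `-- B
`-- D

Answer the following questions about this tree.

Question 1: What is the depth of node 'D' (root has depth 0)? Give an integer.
Path from root to D: A -> D
Depth = number of edges = 1

Answer: 1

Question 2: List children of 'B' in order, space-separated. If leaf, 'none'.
Node B's children (from adjacency): (leaf)

Answer: none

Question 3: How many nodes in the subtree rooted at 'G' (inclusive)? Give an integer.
Subtree rooted at G contains: C, G
Count = 2

Answer: 2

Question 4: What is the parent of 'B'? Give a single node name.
Scan adjacency: B appears as child of F

Answer: F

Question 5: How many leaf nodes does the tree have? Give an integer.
Answer: 4

Derivation:
Leaves (nodes with no children): B, C, D, E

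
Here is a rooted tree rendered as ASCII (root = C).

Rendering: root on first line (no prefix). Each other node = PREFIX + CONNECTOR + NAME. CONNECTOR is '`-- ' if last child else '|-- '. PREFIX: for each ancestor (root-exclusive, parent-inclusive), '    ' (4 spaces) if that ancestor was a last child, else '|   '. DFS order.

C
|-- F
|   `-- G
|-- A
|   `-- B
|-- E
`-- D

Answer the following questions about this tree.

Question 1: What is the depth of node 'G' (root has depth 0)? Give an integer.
Path from root to G: C -> F -> G
Depth = number of edges = 2

Answer: 2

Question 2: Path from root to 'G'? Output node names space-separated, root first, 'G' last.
Walk down from root: C -> F -> G

Answer: C F G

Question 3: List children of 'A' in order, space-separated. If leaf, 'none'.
Node A's children (from adjacency): B

Answer: B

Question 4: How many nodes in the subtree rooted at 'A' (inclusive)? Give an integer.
Answer: 2

Derivation:
Subtree rooted at A contains: A, B
Count = 2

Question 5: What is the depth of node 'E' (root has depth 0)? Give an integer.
Answer: 1

Derivation:
Path from root to E: C -> E
Depth = number of edges = 1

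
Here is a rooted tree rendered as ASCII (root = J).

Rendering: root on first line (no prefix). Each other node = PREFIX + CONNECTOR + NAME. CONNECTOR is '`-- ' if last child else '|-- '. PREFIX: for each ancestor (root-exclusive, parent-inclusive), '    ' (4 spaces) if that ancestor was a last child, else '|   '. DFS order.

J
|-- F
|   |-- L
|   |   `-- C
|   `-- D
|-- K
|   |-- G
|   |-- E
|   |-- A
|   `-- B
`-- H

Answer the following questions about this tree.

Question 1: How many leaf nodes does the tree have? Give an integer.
Answer: 7

Derivation:
Leaves (nodes with no children): A, B, C, D, E, G, H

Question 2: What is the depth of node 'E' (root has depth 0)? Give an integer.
Path from root to E: J -> K -> E
Depth = number of edges = 2

Answer: 2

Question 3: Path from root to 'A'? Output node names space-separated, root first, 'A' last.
Walk down from root: J -> K -> A

Answer: J K A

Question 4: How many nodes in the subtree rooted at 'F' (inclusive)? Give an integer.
Answer: 4

Derivation:
Subtree rooted at F contains: C, D, F, L
Count = 4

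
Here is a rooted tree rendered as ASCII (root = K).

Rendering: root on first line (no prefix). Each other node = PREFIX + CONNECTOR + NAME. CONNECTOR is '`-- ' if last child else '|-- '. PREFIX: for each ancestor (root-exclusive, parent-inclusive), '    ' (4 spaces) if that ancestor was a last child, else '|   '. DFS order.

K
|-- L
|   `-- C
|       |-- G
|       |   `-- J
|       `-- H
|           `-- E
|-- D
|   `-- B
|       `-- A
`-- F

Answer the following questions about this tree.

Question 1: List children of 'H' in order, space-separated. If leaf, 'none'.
Answer: E

Derivation:
Node H's children (from adjacency): E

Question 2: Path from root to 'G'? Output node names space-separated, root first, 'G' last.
Answer: K L C G

Derivation:
Walk down from root: K -> L -> C -> G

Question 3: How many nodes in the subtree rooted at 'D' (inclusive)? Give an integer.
Answer: 3

Derivation:
Subtree rooted at D contains: A, B, D
Count = 3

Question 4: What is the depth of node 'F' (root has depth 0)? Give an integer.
Answer: 1

Derivation:
Path from root to F: K -> F
Depth = number of edges = 1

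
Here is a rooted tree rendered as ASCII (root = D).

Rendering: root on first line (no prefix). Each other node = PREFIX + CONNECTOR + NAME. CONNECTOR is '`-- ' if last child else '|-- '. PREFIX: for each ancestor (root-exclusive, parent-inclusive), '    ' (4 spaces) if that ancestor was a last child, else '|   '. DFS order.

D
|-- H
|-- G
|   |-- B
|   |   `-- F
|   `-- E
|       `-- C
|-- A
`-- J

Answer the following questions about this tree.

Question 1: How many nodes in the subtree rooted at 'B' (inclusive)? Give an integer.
Subtree rooted at B contains: B, F
Count = 2

Answer: 2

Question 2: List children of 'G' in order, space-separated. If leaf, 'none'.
Answer: B E

Derivation:
Node G's children (from adjacency): B, E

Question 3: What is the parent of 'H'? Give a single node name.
Scan adjacency: H appears as child of D

Answer: D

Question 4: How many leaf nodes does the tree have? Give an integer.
Leaves (nodes with no children): A, C, F, H, J

Answer: 5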